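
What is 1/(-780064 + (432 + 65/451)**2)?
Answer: -203401/120680957055 ≈ -1.6854e-6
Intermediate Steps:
1/(-780064 + (432 + 65/451)**2) = 1/(-780064 + (194897/451)**2) = 1/(-780064 + 37984840609/203401) = 1/(-120680957055/203401) = -203401/120680957055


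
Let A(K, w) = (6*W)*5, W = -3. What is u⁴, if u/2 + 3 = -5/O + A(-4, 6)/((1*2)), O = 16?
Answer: 357040905841/4096 ≈ 8.7168e+7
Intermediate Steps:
A(K, w) = -90 (A(K, w) = (6*(-3))*5 = -18*5 = -90)
u = -773/8 (u = -6 + 2*(-5/16 - 90/(1*2)) = -6 + 2*(-5*1/16 - 90/2) = -6 + 2*(-5/16 - 90*½) = -6 + 2*(-5/16 - 45) = -6 + 2*(-725/16) = -6 - 725/8 = -773/8 ≈ -96.625)
u⁴ = (-773/8)⁴ = 357040905841/4096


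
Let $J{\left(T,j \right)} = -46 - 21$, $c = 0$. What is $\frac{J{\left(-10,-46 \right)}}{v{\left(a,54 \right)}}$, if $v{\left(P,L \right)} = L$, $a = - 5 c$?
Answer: $- \frac{67}{54} \approx -1.2407$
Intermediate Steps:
$J{\left(T,j \right)} = -67$
$a = 0$ ($a = \left(-5\right) 0 = 0$)
$\frac{J{\left(-10,-46 \right)}}{v{\left(a,54 \right)}} = - \frac{67}{54}$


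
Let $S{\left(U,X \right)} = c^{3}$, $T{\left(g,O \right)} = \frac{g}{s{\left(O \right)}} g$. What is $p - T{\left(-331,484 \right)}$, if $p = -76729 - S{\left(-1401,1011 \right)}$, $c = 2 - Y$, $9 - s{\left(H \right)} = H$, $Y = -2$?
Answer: $- \frac{36367114}{475} \approx -76562.0$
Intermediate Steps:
$s{\left(H \right)} = 9 - H$
$c = 4$ ($c = 2 - -2 = 2 + 2 = 4$)
$T{\left(g,O \right)} = \frac{g^{2}}{9 - O}$ ($T{\left(g,O \right)} = \frac{g}{9 - O} g = \frac{g^{2}}{9 - O}$)
$S{\left(U,X \right)} = 64$ ($S{\left(U,X \right)} = 4^{3} = 64$)
$p = -76793$ ($p = -76729 - 64 = -76793$)
$p - T{\left(-331,484 \right)} = -76793 - - \frac{\left(-331\right)^{2}}{-9 + 484} = -76793 - \left(-1\right) 109561 \cdot \frac{1}{475} = -76793 - - \frac{109561}{475} = -76793 + \frac{109561}{475} = - \frac{36367114}{475}$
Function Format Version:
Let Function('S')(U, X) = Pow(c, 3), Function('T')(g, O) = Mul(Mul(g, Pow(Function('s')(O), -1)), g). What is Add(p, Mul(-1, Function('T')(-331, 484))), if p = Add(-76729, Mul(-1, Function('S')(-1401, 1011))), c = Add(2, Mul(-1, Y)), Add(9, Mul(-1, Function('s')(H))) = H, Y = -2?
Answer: Rational(-36367114, 475) ≈ -76562.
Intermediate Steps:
Function('s')(H) = Add(9, Mul(-1, H))
c = 4 (c = Add(2, Mul(-1, -2)) = Add(2, 2) = 4)
Function('T')(g, O) = Mul(Pow(g, 2), Pow(Add(9, Mul(-1, O)), -1)) (Function('T')(g, O) = Mul(Mul(g, Pow(Add(9, Mul(-1, O)), -1)), g) = Mul(Pow(g, 2), Pow(Add(9, Mul(-1, O)), -1)))
Function('S')(U, X) = 64 (Function('S')(U, X) = Pow(4, 3) = 64)
p = -76793 (p = Add(-76729, Mul(-1, 64)) = Add(-76729, -64) = -76793)
Add(p, Mul(-1, Function('T')(-331, 484))) = Add(-76793, Mul(-1, Mul(-1, Pow(-331, 2), Pow(Add(-9, 484), -1)))) = Add(-76793, Mul(-1, Mul(-1, 109561, Pow(475, -1)))) = Add(-76793, Mul(-1, Mul(-1, 109561, Rational(1, 475)))) = Add(-76793, Mul(-1, Rational(-109561, 475))) = Add(-76793, Rational(109561, 475)) = Rational(-36367114, 475)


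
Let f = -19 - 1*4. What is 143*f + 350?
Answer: -2939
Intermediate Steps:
f = -23 (f = -19 - 4 = -23)
143*f + 350 = 143*(-23) + 350 = -3289 + 350 = -2939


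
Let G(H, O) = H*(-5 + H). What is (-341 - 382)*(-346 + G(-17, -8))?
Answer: -20244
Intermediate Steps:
(-341 - 382)*(-346 + G(-17, -8)) = (-341 - 382)*(-346 - 17*(-5 - 17)) = -723*(-346 - 17*(-22)) = -723*(-346 + 374) = -723*28 = -20244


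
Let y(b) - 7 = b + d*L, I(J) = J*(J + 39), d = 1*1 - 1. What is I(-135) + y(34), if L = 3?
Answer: 13001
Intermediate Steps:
d = 0 (d = 1 - 1 = 0)
I(J) = J*(39 + J)
y(b) = 7 + b (y(b) = 7 + (b + 0*3) = 7 + (b + 0) = 7 + b)
I(-135) + y(34) = -135*(39 - 135) + (7 + 34) = -135*(-96) + 41 = 12960 + 41 = 13001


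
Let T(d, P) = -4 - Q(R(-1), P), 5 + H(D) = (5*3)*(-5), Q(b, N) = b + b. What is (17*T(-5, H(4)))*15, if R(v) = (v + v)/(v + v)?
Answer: -1530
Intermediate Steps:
R(v) = 1 (R(v) = (2*v)/((2*v)) = (2*v)*(1/(2*v)) = 1)
Q(b, N) = 2*b
H(D) = -80 (H(D) = -5 + (5*3)*(-5) = -5 + 15*(-5) = -5 - 75 = -80)
T(d, P) = -6 (T(d, P) = -4 - 2 = -6)
(17*T(-5, H(4)))*15 = (17*(-6))*15 = -102*15 = -1530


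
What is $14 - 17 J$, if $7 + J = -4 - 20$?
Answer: $541$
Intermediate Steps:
$J = -31$ ($J = -7 - 24 = -31$)
$14 - 17 J = 14 - -527 = 14 + 527 = 541$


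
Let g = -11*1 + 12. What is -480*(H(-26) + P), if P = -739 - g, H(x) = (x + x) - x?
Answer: 367680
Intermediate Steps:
g = 1 (g = -11 + 12 = 1)
H(x) = x (H(x) = 2*x - x = x)
P = -740 (P = -739 - 1*1 = -739 - 1 = -740)
-480*(H(-26) + P) = -480*(-26 - 740) = -480*(-766) = 367680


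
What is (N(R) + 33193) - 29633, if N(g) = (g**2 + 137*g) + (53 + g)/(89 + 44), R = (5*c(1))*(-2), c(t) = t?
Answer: 304613/133 ≈ 2290.3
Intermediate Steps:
R = -10 (R = (5*1)*(-2) = 5*(-2) = -10)
N(g) = 53/133 + g**2 + 18222*g/133 (N(g) = (g**2 + 137*g) + (53 + g)/133 = (g**2 + 137*g) + (53 + g)*(1/133) = (g**2 + 137*g) + (53/133 + g/133) = 53/133 + g**2 + 18222*g/133)
(N(R) + 33193) - 29633 = ((53/133 + (-10)**2 + (18222/133)*(-10)) + 33193) - 29633 = ((53/133 + 100 - 182220/133) + 33193) - 29633 = (-168867/133 + 33193) - 29633 = 4245802/133 - 29633 = 304613/133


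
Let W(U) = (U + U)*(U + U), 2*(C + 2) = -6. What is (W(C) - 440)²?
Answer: 115600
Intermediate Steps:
C = -5 (C = -2 + (½)*(-6) = -2 - 3 = -5)
W(U) = 4*U² (W(U) = (2*U)*(2*U) = 4*U²)
(W(C) - 440)² = (4*(-5)² - 440)² = (4*25 - 440)² = (100 - 440)² = (-340)² = 115600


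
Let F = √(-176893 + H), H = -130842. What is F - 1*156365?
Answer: -156365 + I*√307735 ≈ -1.5637e+5 + 554.74*I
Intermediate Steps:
F = I*√307735 (F = √(-176893 - 130842) = √(-307735) = I*√307735 ≈ 554.74*I)
F - 1*156365 = I*√307735 - 1*156365 = I*√307735 - 156365 = -156365 + I*√307735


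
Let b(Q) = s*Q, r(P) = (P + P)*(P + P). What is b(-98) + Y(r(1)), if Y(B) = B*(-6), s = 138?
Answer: -13548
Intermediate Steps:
r(P) = 4*P**2 (r(P) = (2*P)*(2*P) = 4*P**2)
b(Q) = 138*Q
Y(B) = -6*B
b(-98) + Y(r(1)) = 138*(-98) - 24*1**2 = -13524 - 24 = -13548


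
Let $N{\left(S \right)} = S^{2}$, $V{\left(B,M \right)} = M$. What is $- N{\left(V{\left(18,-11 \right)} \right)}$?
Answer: $-121$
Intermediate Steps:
$- N{\left(V{\left(18,-11 \right)} \right)} = - \left(-11\right)^{2} = \left(-1\right) 121 = -121$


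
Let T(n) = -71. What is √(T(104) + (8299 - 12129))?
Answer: I*√3901 ≈ 62.458*I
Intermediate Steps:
√(T(104) + (8299 - 12129)) = √(-71 + (8299 - 12129)) = √(-71 - 3830) = √(-3901) = I*√3901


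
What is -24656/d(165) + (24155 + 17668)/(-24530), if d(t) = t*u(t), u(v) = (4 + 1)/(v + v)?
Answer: -48393299/4906 ≈ -9864.1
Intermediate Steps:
u(v) = 5/(2*v) (u(v) = 5/((2*v)) = 5*(1/(2*v)) = 5/(2*v))
d(t) = 5/2 (d(t) = t*(5/(2*t)) = 5/2)
-24656/d(165) + (24155 + 17668)/(-24530) = -24656/5/2 + (24155 + 17668)/(-24530) = -24656*2/5 + 41823*(-1/24530) = -49312/5 - 41823/24530 = -48393299/4906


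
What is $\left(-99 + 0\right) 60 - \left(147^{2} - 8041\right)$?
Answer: $-19508$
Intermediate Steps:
$\left(-99 + 0\right) 60 - \left(147^{2} - 8041\right) = \left(-99\right) 60 - \left(21609 - 8041\right) = -5940 - 13568 = -19508$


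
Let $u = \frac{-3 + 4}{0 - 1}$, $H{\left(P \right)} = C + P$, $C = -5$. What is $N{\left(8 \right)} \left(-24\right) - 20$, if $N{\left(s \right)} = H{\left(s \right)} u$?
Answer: $52$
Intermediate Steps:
$H{\left(P \right)} = -5 + P$
$u = -1$ ($u = 1 \frac{1}{-1} = 1 \left(-1\right) = -1$)
$N{\left(s \right)} = 5 - s$ ($N{\left(s \right)} = \left(-5 + s\right) \left(-1\right) = 5 - s$)
$N{\left(8 \right)} \left(-24\right) - 20 = \left(5 - 8\right) \left(-24\right) - 20 = \left(-3\right) \left(-24\right) - 20 = 72 - 20 = 52$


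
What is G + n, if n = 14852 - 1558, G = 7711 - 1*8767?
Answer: 12238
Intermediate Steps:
G = -1056 (G = 7711 - 8767 = -1056)
n = 13294
G + n = -1056 + 13294 = 12238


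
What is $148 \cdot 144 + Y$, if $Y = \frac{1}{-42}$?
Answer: $\frac{895103}{42} \approx 21312.0$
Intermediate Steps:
$Y = - \frac{1}{42} \approx -0.02381$
$148 \cdot 144 + Y = 148 \cdot 144 - \frac{1}{42} = 21312 - \frac{1}{42} = \frac{895103}{42}$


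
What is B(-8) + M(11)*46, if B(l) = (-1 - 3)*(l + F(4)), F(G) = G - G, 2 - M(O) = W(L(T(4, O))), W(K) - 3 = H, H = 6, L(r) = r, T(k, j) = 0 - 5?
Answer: -290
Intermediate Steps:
T(k, j) = -5
W(K) = 9 (W(K) = 3 + 6 = 9)
M(O) = -7 (M(O) = 2 - 1*9 = 2 - 9 = -7)
F(G) = 0
B(l) = -4*l (B(l) = (-1 - 3)*(l + 0) = -4*l)
B(-8) + M(11)*46 = -4*(-8) - 7*46 = 32 - 322 = -290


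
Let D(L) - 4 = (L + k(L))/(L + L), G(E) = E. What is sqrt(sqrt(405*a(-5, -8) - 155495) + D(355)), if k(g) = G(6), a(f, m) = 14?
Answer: sqrt(2272710 + 2520500*I*sqrt(5993))/710 ≈ 13.993 + 13.831*I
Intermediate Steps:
k(g) = 6
D(L) = 4 + (6 + L)/(2*L) (D(L) = 4 + (L + 6)/(L + L) = 4 + (6 + L)/((2*L)) = 4 + (6 + L)*(1/(2*L)) = 4 + (6 + L)/(2*L))
sqrt(sqrt(405*a(-5, -8) - 155495) + D(355)) = sqrt(sqrt(405*14 - 155495) + (9/2 + 3/355)) = sqrt(sqrt(5670 - 155495) + (9/2 + 3*(1/355))) = sqrt(sqrt(-149825) + (9/2 + 3/355)) = sqrt(5*I*sqrt(5993) + 3201/710) = sqrt(3201/710 + 5*I*sqrt(5993))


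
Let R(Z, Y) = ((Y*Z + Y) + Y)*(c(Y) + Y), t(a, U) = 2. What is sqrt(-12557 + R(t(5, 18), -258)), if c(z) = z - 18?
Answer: sqrt(538531) ≈ 733.85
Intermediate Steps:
c(z) = -18 + z
R(Z, Y) = (-18 + 2*Y)*(2*Y + Y*Z) (R(Z, Y) = ((Y*Z + Y) + Y)*((-18 + Y) + Y) = ((Y + Y*Z) + Y)*(-18 + 2*Y) = (2*Y + Y*Z)*(-18 + 2*Y) = (-18 + 2*Y)*(2*Y + Y*Z))
sqrt(-12557 + R(t(5, 18), -258)) = sqrt(-12557 - 258*(-36 + 4*(-258) - 258*2 + 2*(-18 - 258))) = sqrt(-12557 - 258*(-36 - 1032 - 516 + 2*(-276))) = sqrt(-12557 - 258*(-36 - 1032 - 516 - 552)) = sqrt(-12557 - 258*(-2136)) = sqrt(-12557 + 551088) = sqrt(538531)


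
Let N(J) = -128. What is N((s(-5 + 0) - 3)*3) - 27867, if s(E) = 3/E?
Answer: -27995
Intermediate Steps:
N((s(-5 + 0) - 3)*3) - 27867 = -128 - 27867 = -27995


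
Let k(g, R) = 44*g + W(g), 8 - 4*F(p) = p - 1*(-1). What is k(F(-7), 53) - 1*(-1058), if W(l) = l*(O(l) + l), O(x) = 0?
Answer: 4897/4 ≈ 1224.3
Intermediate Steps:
W(l) = l**2 (W(l) = l*(0 + l) = l*l = l**2)
F(p) = 7/4 - p/4 (F(p) = 2 - (p - 1*(-1))/4 = 2 - (p + 1)/4 = 2 - (1 + p)/4 = 2 + (-1/4 - p/4) = 7/4 - p/4)
k(g, R) = g**2 + 44*g (k(g, R) = 44*g + g**2 = g**2 + 44*g)
k(F(-7), 53) - 1*(-1058) = (7/4 - 1/4*(-7))*(44 + (7/4 - 1/4*(-7))) - 1*(-1058) = (7/4 + 7/4)*(44 + (7/4 + 7/4)) + 1058 = 7*(44 + 7/2)/2 + 1058 = (7/2)*(95/2) + 1058 = 665/4 + 1058 = 4897/4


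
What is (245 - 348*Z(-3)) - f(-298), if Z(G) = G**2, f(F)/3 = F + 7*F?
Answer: 4265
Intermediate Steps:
f(F) = 24*F (f(F) = 3*(F + 7*F) = 3*(8*F) = 24*F)
(245 - 348*Z(-3)) - f(-298) = (245 - 348*(-3)**2) - 24*(-298) = (245 - 348*9) - 1*(-7152) = (245 - 3132) + 7152 = -2887 + 7152 = 4265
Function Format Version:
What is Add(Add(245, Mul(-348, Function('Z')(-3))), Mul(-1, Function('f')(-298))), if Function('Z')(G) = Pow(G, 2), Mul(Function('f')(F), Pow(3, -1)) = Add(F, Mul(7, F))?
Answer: 4265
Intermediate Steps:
Function('f')(F) = Mul(24, F) (Function('f')(F) = Mul(3, Add(F, Mul(7, F))) = Mul(3, Mul(8, F)) = Mul(24, F))
Add(Add(245, Mul(-348, Function('Z')(-3))), Mul(-1, Function('f')(-298))) = Add(Add(245, Mul(-348, Pow(-3, 2))), Mul(-1, Mul(24, -298))) = Add(Add(245, Mul(-348, 9)), Mul(-1, -7152)) = Add(Add(245, -3132), 7152) = Add(-2887, 7152) = 4265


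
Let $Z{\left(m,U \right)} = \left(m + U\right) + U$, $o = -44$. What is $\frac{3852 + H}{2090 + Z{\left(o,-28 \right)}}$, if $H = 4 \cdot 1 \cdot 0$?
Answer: $\frac{1926}{995} \approx 1.9357$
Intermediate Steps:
$H = 0$ ($H = 4 \cdot 0 = 0$)
$Z{\left(m,U \right)} = m + 2 U$ ($Z{\left(m,U \right)} = \left(U + m\right) + U = m + 2 U$)
$\frac{3852 + H}{2090 + Z{\left(o,-28 \right)}} = \frac{3852 + 0}{2090 + \left(-44 + 2 \left(-28\right)\right)} = \frac{3852}{2090 - 100} = \frac{3852}{1990} = 3852 \cdot \frac{1}{1990} = \frac{1926}{995}$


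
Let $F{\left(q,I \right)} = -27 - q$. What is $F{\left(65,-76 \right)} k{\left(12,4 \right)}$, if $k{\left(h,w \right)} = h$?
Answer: $-1104$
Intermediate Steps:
$F{\left(65,-76 \right)} k{\left(12,4 \right)} = \left(-27 - 65\right) 12 = \left(-92\right) 12 = -1104$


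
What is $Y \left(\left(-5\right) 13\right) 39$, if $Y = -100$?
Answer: $253500$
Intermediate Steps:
$Y \left(\left(-5\right) 13\right) 39 = - 100 \left(\left(-5\right) 13\right) 39 = \left(-100\right) \left(-65\right) 39 = 6500 \cdot 39 = 253500$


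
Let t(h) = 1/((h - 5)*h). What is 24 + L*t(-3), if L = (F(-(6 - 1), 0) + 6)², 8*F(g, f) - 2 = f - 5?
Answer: 12963/512 ≈ 25.318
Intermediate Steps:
F(g, f) = -3/8 + f/8 (F(g, f) = ¼ + (f - 5)/8 = ¼ + (-5 + f)/8 = ¼ + (-5/8 + f/8) = -3/8 + f/8)
L = 2025/64 (L = ((-3/8 + (⅛)*0) + 6)² = ((-3/8 + 0) + 6)² = (-3/8 + 6)² = (45/8)² = 2025/64 ≈ 31.641)
t(h) = 1/(h*(-5 + h)) (t(h) = 1/((-5 + h)*h) = 1/(h*(-5 + h)))
24 + L*t(-3) = 24 + 2025*(1/((-3)*(-5 - 3)))/64 = 24 + 2025*(-⅓/(-8))/64 = 24 + 2025*(-⅓*(-⅛))/64 = 24 + (2025/64)*(1/24) = 24 + 675/512 = 12963/512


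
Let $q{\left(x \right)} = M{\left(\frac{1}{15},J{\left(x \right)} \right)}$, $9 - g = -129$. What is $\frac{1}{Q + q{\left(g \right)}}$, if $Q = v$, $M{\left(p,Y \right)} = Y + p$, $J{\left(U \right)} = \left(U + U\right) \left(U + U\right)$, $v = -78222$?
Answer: $- \frac{15}{30689} \approx -0.00048877$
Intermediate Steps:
$J{\left(U \right)} = 4 U^{2}$ ($J{\left(U \right)} = 2 U 2 U = 4 U^{2}$)
$g = 138$ ($g = 9 - -129 = 9 + 129 = 138$)
$q{\left(x \right)} = \frac{1}{15} + 4 x^{2}$ ($q{\left(x \right)} = 4 x^{2} + \frac{1}{15} = \frac{1}{15} + 4 x^{2}$)
$Q = -78222$
$\frac{1}{Q + q{\left(g \right)}} = \frac{1}{-78222 + \left(\frac{1}{15} + 4 \cdot 138^{2}\right)} = \frac{1}{-78222 + \left(\frac{1}{15} + 4 \cdot 19044\right)} = \frac{1}{-78222 + \left(\frac{1}{15} + 76176\right)} = \frac{1}{-78222 + \frac{1142641}{15}} = \frac{1}{- \frac{30689}{15}} = - \frac{15}{30689}$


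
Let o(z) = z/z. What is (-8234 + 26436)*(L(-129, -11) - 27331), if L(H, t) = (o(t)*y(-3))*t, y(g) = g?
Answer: -496878196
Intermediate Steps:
o(z) = 1
L(H, t) = -3*t (L(H, t) = (1*(-3))*t = -3*t)
(-8234 + 26436)*(L(-129, -11) - 27331) = (-8234 + 26436)*(-3*(-11) - 27331) = 18202*(33 - 27331) = 18202*(-27298) = -496878196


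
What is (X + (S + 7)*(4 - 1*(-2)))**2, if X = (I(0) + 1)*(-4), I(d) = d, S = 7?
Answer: 6400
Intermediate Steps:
X = -4 (X = (0 + 1)*(-4) = 1*(-4) = -4)
(X + (S + 7)*(4 - 1*(-2)))**2 = (-4 + (7 + 7)*(4 - 1*(-2)))**2 = (-4 + 14*(4 + 2))**2 = (-4 + 14*6)**2 = (-4 + 84)**2 = 80**2 = 6400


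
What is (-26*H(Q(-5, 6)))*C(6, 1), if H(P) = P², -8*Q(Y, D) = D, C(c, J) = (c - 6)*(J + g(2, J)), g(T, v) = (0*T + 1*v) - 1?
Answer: 0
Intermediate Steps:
g(T, v) = -1 + v (g(T, v) = (0 + v) - 1 = v - 1 = -1 + v)
C(c, J) = (-1 + 2*J)*(-6 + c) (C(c, J) = (c - 6)*(J + (-1 + J)) = (-6 + c)*(-1 + 2*J) = (-1 + 2*J)*(-6 + c))
Q(Y, D) = -D/8
(-26*H(Q(-5, 6)))*C(6, 1) = (-26*(-⅛*6)²)*(6 - 1*6 - 12*1 + 2*1*6) = (-26*(-¾)²)*(6 - 6 - 12 + 12) = -26*9/16*0 = -117/8*0 = 0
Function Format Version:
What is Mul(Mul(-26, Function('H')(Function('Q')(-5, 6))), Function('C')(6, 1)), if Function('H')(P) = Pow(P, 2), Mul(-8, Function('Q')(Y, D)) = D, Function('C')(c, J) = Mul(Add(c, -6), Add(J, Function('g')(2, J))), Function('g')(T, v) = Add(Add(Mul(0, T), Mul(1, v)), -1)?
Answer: 0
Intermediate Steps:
Function('g')(T, v) = Add(-1, v) (Function('g')(T, v) = Add(Add(0, v), -1) = Add(v, -1) = Add(-1, v))
Function('C')(c, J) = Mul(Add(-1, Mul(2, J)), Add(-6, c)) (Function('C')(c, J) = Mul(Add(c, -6), Add(J, Add(-1, J))) = Mul(Add(-6, c), Add(-1, Mul(2, J))) = Mul(Add(-1, Mul(2, J)), Add(-6, c)))
Function('Q')(Y, D) = Mul(Rational(-1, 8), D)
Mul(Mul(-26, Function('H')(Function('Q')(-5, 6))), Function('C')(6, 1)) = Mul(Mul(-26, Pow(Mul(Rational(-1, 8), 6), 2)), Add(6, Mul(-1, 6), Mul(-12, 1), Mul(2, 1, 6))) = Mul(Mul(-26, Pow(Rational(-3, 4), 2)), Add(6, -6, -12, 12)) = Mul(Mul(-26, Rational(9, 16)), 0) = Mul(Rational(-117, 8), 0) = 0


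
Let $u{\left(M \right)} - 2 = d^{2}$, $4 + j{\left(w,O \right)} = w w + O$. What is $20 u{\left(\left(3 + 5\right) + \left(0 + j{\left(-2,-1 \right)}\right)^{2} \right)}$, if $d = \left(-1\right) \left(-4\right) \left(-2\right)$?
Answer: $1320$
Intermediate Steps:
$j{\left(w,O \right)} = -4 + O + w^{2}$ ($j{\left(w,O \right)} = -4 + \left(w w + O\right) = -4 + \left(w^{2} + O\right) = -4 + \left(O + w^{2}\right) = -4 + O + w^{2}$)
$d = -8$ ($d = 4 \left(-2\right) = -8$)
$u{\left(M \right)} = 66$ ($u{\left(M \right)} = 2 + \left(-8\right)^{2} = 2 + 64 = 66$)
$20 u{\left(\left(3 + 5\right) + \left(0 + j{\left(-2,-1 \right)}\right)^{2} \right)} = 20 \cdot 66 = 1320$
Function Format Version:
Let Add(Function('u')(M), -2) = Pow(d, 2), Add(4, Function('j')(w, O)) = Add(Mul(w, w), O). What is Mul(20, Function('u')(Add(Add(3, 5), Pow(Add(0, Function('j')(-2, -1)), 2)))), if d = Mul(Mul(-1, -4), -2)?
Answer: 1320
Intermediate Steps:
Function('j')(w, O) = Add(-4, O, Pow(w, 2)) (Function('j')(w, O) = Add(-4, Add(Mul(w, w), O)) = Add(-4, Add(Pow(w, 2), O)) = Add(-4, Add(O, Pow(w, 2))) = Add(-4, O, Pow(w, 2)))
d = -8 (d = Mul(4, -2) = -8)
Function('u')(M) = 66 (Function('u')(M) = Add(2, Pow(-8, 2)) = Add(2, 64) = 66)
Mul(20, Function('u')(Add(Add(3, 5), Pow(Add(0, Function('j')(-2, -1)), 2)))) = Mul(20, 66) = 1320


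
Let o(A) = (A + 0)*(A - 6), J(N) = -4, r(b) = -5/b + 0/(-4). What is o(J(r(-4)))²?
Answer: 1600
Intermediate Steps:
r(b) = -5/b (r(b) = -5/b + 0*(-¼) = -5/b + 0 = -5/b)
o(A) = A*(-6 + A)
o(J(r(-4)))² = (-4*(-6 - 4))² = (-4*(-10))² = 40² = 1600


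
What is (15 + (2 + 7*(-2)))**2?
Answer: 9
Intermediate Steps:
(15 + (2 + 7*(-2)))**2 = (15 + (2 - 14))**2 = (15 - 12)**2 = 3**2 = 9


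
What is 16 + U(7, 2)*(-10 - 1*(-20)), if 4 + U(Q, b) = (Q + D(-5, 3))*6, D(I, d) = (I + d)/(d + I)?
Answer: 456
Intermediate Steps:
D(I, d) = 1 (D(I, d) = (I + d)/(I + d) = 1)
U(Q, b) = 2 + 6*Q (U(Q, b) = -4 + (Q + 1)*6 = -4 + (1 + Q)*6 = -4 + (6 + 6*Q) = 2 + 6*Q)
16 + U(7, 2)*(-10 - 1*(-20)) = 16 + (2 + 6*7)*(-10 - 1*(-20)) = 16 + (2 + 42)*(-10 + 20) = 16 + 44*10 = 16 + 440 = 456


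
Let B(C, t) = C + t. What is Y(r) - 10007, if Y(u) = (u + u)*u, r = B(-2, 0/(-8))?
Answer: -9999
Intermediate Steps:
r = -2 (r = -2 + 0/(-8) = -2 + 0*(-⅛) = -2 + 0 = -2)
Y(u) = 2*u² (Y(u) = (2*u)*u = 2*u²)
Y(r) - 10007 = 2*(-2)² - 10007 = 2*4 - 10007 = 8 - 10007 = -9999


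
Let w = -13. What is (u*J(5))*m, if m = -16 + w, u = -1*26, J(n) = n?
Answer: 3770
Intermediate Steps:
u = -26
m = -29 (m = -16 - 13 = -29)
(u*J(5))*m = -26*5*(-29) = -130*(-29) = 3770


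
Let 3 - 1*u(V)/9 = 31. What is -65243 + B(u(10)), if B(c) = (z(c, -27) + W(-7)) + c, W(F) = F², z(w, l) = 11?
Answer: -65435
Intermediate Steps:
u(V) = -252 (u(V) = 27 - 9*31 = 27 - 279 = -252)
B(c) = 60 + c (B(c) = (11 + (-7)²) + c = (11 + 49) + c = 60 + c)
-65243 + B(u(10)) = -65243 + (60 - 252) = -65243 - 192 = -65435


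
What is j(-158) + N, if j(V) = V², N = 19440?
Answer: 44404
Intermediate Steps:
j(-158) + N = (-158)² + 19440 = 24964 + 19440 = 44404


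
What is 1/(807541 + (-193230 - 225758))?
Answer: 1/388553 ≈ 2.5737e-6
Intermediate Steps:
1/(807541 + (-193230 - 225758)) = 1/(807541 - 418988) = 1/388553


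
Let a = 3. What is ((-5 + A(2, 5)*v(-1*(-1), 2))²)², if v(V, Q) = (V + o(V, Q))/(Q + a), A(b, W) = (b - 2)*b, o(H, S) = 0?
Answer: 625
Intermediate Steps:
A(b, W) = b*(-2 + b) (A(b, W) = (-2 + b)*b = b*(-2 + b))
v(V, Q) = V/(3 + Q) (v(V, Q) = (V + 0)/(Q + 3) = V/(3 + Q))
((-5 + A(2, 5)*v(-1*(-1), 2))²)² = ((-5 + (2*(-2 + 2))*((-1*(-1))/(3 + 2)))²)² = ((-5 + (2*0)*(1/5))²)² = ((-5 + 0*(1*(⅕)))²)² = ((-5 + 0*(⅕))²)² = ((-5 + 0)²)² = ((-5)²)² = 25² = 625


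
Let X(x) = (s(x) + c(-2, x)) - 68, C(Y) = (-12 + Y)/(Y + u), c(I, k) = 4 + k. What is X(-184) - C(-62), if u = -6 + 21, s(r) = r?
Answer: -20378/47 ≈ -433.57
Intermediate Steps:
u = 15
C(Y) = (-12 + Y)/(15 + Y) (C(Y) = (-12 + Y)/(Y + 15) = (-12 + Y)/(15 + Y))
X(x) = -64 + 2*x (X(x) = (x + (4 + x)) - 68 = (4 + 2*x) - 68 = -64 + 2*x)
X(-184) - C(-62) = (-64 + 2*(-184)) - (-12 - 62)/(15 - 62) = (-64 - 368) - (-74)/(-47) = -432 - (-1)*(-74)/47 = -432 - 1*74/47 = -432 - 74/47 = -20378/47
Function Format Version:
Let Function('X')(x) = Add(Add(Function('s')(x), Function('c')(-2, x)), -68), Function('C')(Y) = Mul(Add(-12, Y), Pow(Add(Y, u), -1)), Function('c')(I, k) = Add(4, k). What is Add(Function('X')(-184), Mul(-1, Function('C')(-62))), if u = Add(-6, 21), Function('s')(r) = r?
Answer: Rational(-20378, 47) ≈ -433.57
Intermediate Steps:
u = 15
Function('C')(Y) = Mul(Pow(Add(15, Y), -1), Add(-12, Y)) (Function('C')(Y) = Mul(Add(-12, Y), Pow(Add(Y, 15), -1)) = Mul(Add(-12, Y), Pow(Add(15, Y), -1)) = Mul(Pow(Add(15, Y), -1), Add(-12, Y)))
Function('X')(x) = Add(-64, Mul(2, x)) (Function('X')(x) = Add(Add(x, Add(4, x)), -68) = Add(Add(4, Mul(2, x)), -68) = Add(-64, Mul(2, x)))
Add(Function('X')(-184), Mul(-1, Function('C')(-62))) = Add(Add(-64, Mul(2, -184)), Mul(-1, Mul(Pow(Add(15, -62), -1), Add(-12, -62)))) = Add(Add(-64, -368), Mul(-1, Mul(Pow(-47, -1), -74))) = Add(-432, Mul(-1, Mul(Rational(-1, 47), -74))) = Add(-432, Mul(-1, Rational(74, 47))) = Add(-432, Rational(-74, 47)) = Rational(-20378, 47)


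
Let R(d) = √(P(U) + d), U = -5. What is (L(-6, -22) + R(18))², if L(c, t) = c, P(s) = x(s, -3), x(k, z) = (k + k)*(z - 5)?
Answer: 134 - 84*√2 ≈ 15.206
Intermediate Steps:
x(k, z) = 2*k*(-5 + z) (x(k, z) = (2*k)*(-5 + z) = 2*k*(-5 + z))
P(s) = -16*s (P(s) = 2*s*(-5 - 3) = 2*s*(-8) = -16*s)
R(d) = √(80 + d) (R(d) = √(-16*(-5) + d) = √(80 + d))
(L(-6, -22) + R(18))² = (-6 + √(80 + 18))² = (-6 + √98)² = (-6 + 7*√2)²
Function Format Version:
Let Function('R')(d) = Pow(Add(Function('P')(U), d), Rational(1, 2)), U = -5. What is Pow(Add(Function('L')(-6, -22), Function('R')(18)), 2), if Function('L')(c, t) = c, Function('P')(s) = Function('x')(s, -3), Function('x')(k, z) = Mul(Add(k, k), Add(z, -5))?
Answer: Add(134, Mul(-84, Pow(2, Rational(1, 2)))) ≈ 15.206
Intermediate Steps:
Function('x')(k, z) = Mul(2, k, Add(-5, z)) (Function('x')(k, z) = Mul(Mul(2, k), Add(-5, z)) = Mul(2, k, Add(-5, z)))
Function('P')(s) = Mul(-16, s) (Function('P')(s) = Mul(2, s, Add(-5, -3)) = Mul(2, s, -8) = Mul(-16, s))
Function('R')(d) = Pow(Add(80, d), Rational(1, 2)) (Function('R')(d) = Pow(Add(Mul(-16, -5), d), Rational(1, 2)) = Pow(Add(80, d), Rational(1, 2)))
Pow(Add(Function('L')(-6, -22), Function('R')(18)), 2) = Pow(Add(-6, Pow(Add(80, 18), Rational(1, 2))), 2) = Pow(Add(-6, Pow(98, Rational(1, 2))), 2) = Pow(Add(-6, Mul(7, Pow(2, Rational(1, 2)))), 2)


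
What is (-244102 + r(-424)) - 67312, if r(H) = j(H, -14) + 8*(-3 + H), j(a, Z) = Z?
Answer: -314844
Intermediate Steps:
r(H) = -38 + 8*H (r(H) = -14 + 8*(-3 + H) = -14 + (-24 + 8*H) = -38 + 8*H)
(-244102 + r(-424)) - 67312 = (-244102 + (-38 + 8*(-424))) - 67312 = (-244102 + (-38 - 3392)) - 67312 = (-244102 - 3430) - 67312 = -247532 - 67312 = -314844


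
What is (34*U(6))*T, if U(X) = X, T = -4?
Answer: -816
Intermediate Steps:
(34*U(6))*T = (34*6)*(-4) = 204*(-4) = -816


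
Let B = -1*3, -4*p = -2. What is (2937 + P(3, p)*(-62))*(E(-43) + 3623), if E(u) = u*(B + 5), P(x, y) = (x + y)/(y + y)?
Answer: 9620640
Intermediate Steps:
p = ½ (p = -¼*(-2) = ½ ≈ 0.50000)
B = -3
P(x, y) = (x + y)/(2*y) (P(x, y) = (x + y)/((2*y)) = (x + y)*(1/(2*y)) = (x + y)/(2*y))
E(u) = 2*u (E(u) = u*(-3 + 5) = u*2 = 2*u)
(2937 + P(3, p)*(-62))*(E(-43) + 3623) = (2937 + ((3 + ½)/(2*(½)))*(-62))*(2*(-43) + 3623) = (2937 + ((½)*2*(7/2))*(-62))*(-86 + 3623) = (2937 + (7/2)*(-62))*3537 = (2937 - 217)*3537 = 2720*3537 = 9620640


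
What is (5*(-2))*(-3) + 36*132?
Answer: 4782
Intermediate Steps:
(5*(-2))*(-3) + 36*132 = -10*(-3) + 4752 = 30 + 4752 = 4782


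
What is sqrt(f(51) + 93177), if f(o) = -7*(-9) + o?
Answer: 11*sqrt(771) ≈ 305.44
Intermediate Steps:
f(o) = 63 + o
sqrt(f(51) + 93177) = sqrt((63 + 51) + 93177) = sqrt(114 + 93177) = sqrt(93291) = 11*sqrt(771)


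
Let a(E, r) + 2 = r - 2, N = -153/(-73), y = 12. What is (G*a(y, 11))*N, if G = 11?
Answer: 11781/73 ≈ 161.38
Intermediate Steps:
N = 153/73 (N = -153*(-1/73) = 153/73 ≈ 2.0959)
a(E, r) = -4 + r (a(E, r) = -2 + (r - 2) = -2 + (-2 + r) = -4 + r)
(G*a(y, 11))*N = (11*(-4 + 11))*(153/73) = (11*7)*(153/73) = 77*(153/73) = 11781/73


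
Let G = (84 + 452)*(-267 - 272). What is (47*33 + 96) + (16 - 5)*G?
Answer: -3176297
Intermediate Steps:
G = -288904 (G = 536*(-539) = -288904)
(47*33 + 96) + (16 - 5)*G = (47*33 + 96) + (16 - 5)*(-288904) = (1551 + 96) + 11*(-288904) = 1647 - 3177944 = -3176297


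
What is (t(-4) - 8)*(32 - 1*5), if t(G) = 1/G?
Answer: -891/4 ≈ -222.75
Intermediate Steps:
(t(-4) - 8)*(32 - 1*5) = (1/(-4) - 8)*(32 - 1*5) = (-1/4 - 8)*(32 - 5) = -33/4*27 = -891/4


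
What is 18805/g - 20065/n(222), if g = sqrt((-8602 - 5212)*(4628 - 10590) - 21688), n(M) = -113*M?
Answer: 20065/25086 + 3761*sqrt(20584345)/8233738 ≈ 2.8723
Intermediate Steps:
g = 2*sqrt(20584345) (g = sqrt(-13814*(-5962) - 21688) = sqrt(82359068 - 21688) = sqrt(82337380) = 2*sqrt(20584345) ≈ 9074.0)
18805/g - 20065/n(222) = 18805/((2*sqrt(20584345))) - 20065/((-113*222)) = 18805*(sqrt(20584345)/41168690) - 20065/(-25086) = 3761*sqrt(20584345)/8233738 - 20065*(-1/25086) = 3761*sqrt(20584345)/8233738 + 20065/25086 = 20065/25086 + 3761*sqrt(20584345)/8233738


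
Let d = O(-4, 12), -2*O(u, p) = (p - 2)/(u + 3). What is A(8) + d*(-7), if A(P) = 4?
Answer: -31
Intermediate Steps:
O(u, p) = -(-2 + p)/(2*(3 + u)) (O(u, p) = -(p - 2)/(2*(u + 3)) = -(-2 + p)/(2*(3 + u)))
d = 5 (d = (2 - 1*12)/(2*(3 - 4)) = (1/2)*(2 - 12)/(-1) = (1/2)*(-1)*(-10) = 5)
A(8) + d*(-7) = 4 + 5*(-7) = 4 - 35 = -31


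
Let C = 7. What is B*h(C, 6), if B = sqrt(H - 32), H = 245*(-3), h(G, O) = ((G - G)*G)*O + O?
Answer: 6*I*sqrt(767) ≈ 166.17*I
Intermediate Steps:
h(G, O) = O (h(G, O) = (0*G)*O + O = 0*O + O = 0 + O = O)
H = -735
B = I*sqrt(767) (B = sqrt(-735 - 32) = sqrt(-767) = I*sqrt(767) ≈ 27.695*I)
B*h(C, 6) = (I*sqrt(767))*6 = 6*I*sqrt(767)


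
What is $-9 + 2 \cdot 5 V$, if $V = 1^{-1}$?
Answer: $1$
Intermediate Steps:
$V = 1$
$-9 + 2 \cdot 5 V = -9 + 2 \cdot 5 \cdot 1 = -9 + 10 \cdot 1 = -9 + 10 = 1$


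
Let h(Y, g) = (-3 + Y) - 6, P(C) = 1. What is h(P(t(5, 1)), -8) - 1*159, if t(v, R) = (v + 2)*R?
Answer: -167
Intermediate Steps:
t(v, R) = R*(2 + v) (t(v, R) = (2 + v)*R = R*(2 + v))
h(Y, g) = -9 + Y
h(P(t(5, 1)), -8) - 1*159 = (-9 + 1) - 1*159 = -8 - 159 = -167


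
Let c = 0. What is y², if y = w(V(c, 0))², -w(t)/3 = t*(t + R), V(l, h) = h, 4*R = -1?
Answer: 0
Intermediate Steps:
R = -¼ (R = (¼)*(-1) = -¼ ≈ -0.25000)
w(t) = -3*t*(-¼ + t) (w(t) = -3*t*(t - ¼) = -3*t*(-¼ + t))
y = 0 (y = ((¾)*0*(1 - 4*0))² = ((¾)*0*(1 + 0))² = ((¾)*0*1)² = 0² = 0)
y² = 0² = 0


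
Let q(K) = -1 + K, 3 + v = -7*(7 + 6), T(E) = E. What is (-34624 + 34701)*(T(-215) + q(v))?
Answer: -23870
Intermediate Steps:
v = -94 (v = -3 - 7*(7 + 6) = -3 - 7*13 = -3 - 91 = -94)
(-34624 + 34701)*(T(-215) + q(v)) = (-34624 + 34701)*(-215 + (-1 - 94)) = 77*(-215 - 95) = 77*(-310) = -23870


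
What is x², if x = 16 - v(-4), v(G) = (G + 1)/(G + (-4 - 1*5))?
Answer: 42025/169 ≈ 248.67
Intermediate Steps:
v(G) = (1 + G)/(-9 + G) (v(G) = (1 + G)/(G + (-4 - 5)) = (1 + G)/(G - 9) = (1 + G)/(-9 + G))
x = 205/13 (x = 16 - (1 - 4)/(-9 - 4) = 16 - (-3)/(-13) = 16 - (-1)*(-3)/13 = 16 - 1*3/13 = 16 - 3/13 = 205/13 ≈ 15.769)
x² = (205/13)² = 42025/169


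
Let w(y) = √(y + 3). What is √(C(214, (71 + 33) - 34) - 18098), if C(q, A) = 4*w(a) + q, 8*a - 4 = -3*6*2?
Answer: 2*√(-4471 + I) ≈ 0.014955 + 133.73*I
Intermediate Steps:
a = -4 (a = ½ + (-3*6*2)/8 = ½ + (-18*2)/8 = ½ + (⅛)*(-36) = ½ - 9/2 = -4)
w(y) = √(3 + y)
C(q, A) = q + 4*I (C(q, A) = 4*√(3 - 4) + q = 4*√(-1) + q = 4*I + q = q + 4*I)
√(C(214, (71 + 33) - 34) - 18098) = √((214 + 4*I) - 18098) = √(-17884 + 4*I)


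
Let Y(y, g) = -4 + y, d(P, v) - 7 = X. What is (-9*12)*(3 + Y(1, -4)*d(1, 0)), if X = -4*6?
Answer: -5832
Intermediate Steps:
X = -24
d(P, v) = -17 (d(P, v) = 7 - 24 = -17)
(-9*12)*(3 + Y(1, -4)*d(1, 0)) = (-9*12)*(3 + (-4 + 1)*(-17)) = -108*(3 - 3*(-17)) = -108*(3 + 51) = -108*54 = -5832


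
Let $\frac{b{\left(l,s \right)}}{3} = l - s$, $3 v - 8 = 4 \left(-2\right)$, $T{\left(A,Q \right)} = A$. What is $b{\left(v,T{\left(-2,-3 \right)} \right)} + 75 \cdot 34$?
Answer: $2556$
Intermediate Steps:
$v = 0$ ($v = \frac{8}{3} + \frac{4 \left(-2\right)}{3} = \frac{8}{3} + \frac{1}{3} \left(-8\right) = \frac{8}{3} - \frac{8}{3} = 0$)
$b{\left(l,s \right)} = - 3 s + 3 l$ ($b{\left(l,s \right)} = 3 \left(l - s\right) = - 3 s + 3 l$)
$b{\left(v,T{\left(-2,-3 \right)} \right)} + 75 \cdot 34 = \left(\left(-3\right) \left(-2\right) + 3 \cdot 0\right) + 75 \cdot 34 = \left(6 + 0\right) + 2550 = 6 + 2550 = 2556$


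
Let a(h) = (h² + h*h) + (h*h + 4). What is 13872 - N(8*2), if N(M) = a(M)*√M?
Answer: 10784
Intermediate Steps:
a(h) = 4 + 3*h² (a(h) = (h² + h²) + (h² + 4) = 2*h² + (4 + h²) = 4 + 3*h²)
N(M) = √M*(4 + 3*M²) (N(M) = (4 + 3*M²)*√M = √M*(4 + 3*M²))
13872 - N(8*2) = 13872 - √(8*2)*(4 + 3*(8*2)²) = 13872 - √16*(4 + 3*16²) = 13872 - 4*(4 + 3*256) = 13872 - 4*(4 + 768) = 13872 - 4*772 = 13872 - 1*3088 = 13872 - 3088 = 10784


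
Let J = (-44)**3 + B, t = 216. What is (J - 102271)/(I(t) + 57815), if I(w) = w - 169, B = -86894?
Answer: -274349/57862 ≈ -4.7414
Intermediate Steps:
I(w) = -169 + w
J = -172078 (J = (-44)**3 - 86894 = -85184 - 86894 = -172078)
(J - 102271)/(I(t) + 57815) = (-172078 - 102271)/((-169 + 216) + 57815) = -274349/(47 + 57815) = -274349/57862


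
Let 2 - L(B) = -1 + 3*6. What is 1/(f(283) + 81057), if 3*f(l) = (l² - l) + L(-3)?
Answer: 1/107654 ≈ 9.2890e-6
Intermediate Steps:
L(B) = -15 (L(B) = 2 - (-1 + 3*6) = 2 - (-1 + 18) = 2 - 1*17 = 2 - 17 = -15)
f(l) = -5 - l/3 + l²/3 (f(l) = ((l² - l) - 15)/3 = (-15 + l² - l)/3 = -5 - l/3 + l²/3)
1/(f(283) + 81057) = 1/((-5 - ⅓*283 + (⅓)*283²) + 81057) = 1/((-5 - 283/3 + (⅓)*80089) + 81057) = 1/((-5 - 283/3 + 80089/3) + 81057) = 1/(26597 + 81057) = 1/107654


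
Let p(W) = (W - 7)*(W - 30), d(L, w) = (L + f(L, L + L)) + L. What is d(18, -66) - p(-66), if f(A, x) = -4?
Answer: -6976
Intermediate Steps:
d(L, w) = -4 + 2*L (d(L, w) = (L - 4) + L = (-4 + L) + L = -4 + 2*L)
p(W) = (-30 + W)*(-7 + W) (p(W) = (-7 + W)*(-30 + W) = (-30 + W)*(-7 + W))
d(18, -66) - p(-66) = (-4 + 2*18) - (210 + (-66)**2 - 37*(-66)) = (-4 + 36) - (210 + 4356 + 2442) = 32 - 1*7008 = 32 - 7008 = -6976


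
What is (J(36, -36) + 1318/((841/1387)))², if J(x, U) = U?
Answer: 3232048884100/707281 ≈ 4.5697e+6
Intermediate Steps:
(J(36, -36) + 1318/((841/1387)))² = (-36 + 1318/((841/1387)))² = (-36 + 1318/((841*(1/1387))))² = (-36 + 1318/(841/1387))² = (-36 + 1318*(1387/841))² = (-36 + 1828066/841)² = (1797790/841)² = 3232048884100/707281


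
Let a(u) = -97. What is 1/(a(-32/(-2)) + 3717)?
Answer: 1/3620 ≈ 0.00027624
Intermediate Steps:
1/(a(-32/(-2)) + 3717) = 1/(-97 + 3717) = 1/3620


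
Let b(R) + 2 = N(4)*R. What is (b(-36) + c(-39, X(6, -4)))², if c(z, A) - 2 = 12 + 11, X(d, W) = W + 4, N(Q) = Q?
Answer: 14641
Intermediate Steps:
X(d, W) = 4 + W
c(z, A) = 25 (c(z, A) = 2 + (12 + 11) = 2 + 23 = 25)
b(R) = -2 + 4*R
(b(-36) + c(-39, X(6, -4)))² = ((-2 + 4*(-36)) + 25)² = ((-2 - 144) + 25)² = (-146 + 25)² = (-121)² = 14641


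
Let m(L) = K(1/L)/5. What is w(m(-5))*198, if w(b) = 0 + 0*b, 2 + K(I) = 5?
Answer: 0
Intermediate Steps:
K(I) = 3 (K(I) = -2 + 5 = 3)
m(L) = ⅗ (m(L) = 3/5 = 3*(⅕) = ⅗)
w(b) = 0 (w(b) = 0 + 0 = 0)
w(m(-5))*198 = 0*198 = 0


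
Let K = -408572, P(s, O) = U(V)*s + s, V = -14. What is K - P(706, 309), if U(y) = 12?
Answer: -417750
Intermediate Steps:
P(s, O) = 13*s (P(s, O) = 12*s + s = 13*s)
K - P(706, 309) = -408572 - 13*706 = -408572 - 1*9178 = -408572 - 9178 = -417750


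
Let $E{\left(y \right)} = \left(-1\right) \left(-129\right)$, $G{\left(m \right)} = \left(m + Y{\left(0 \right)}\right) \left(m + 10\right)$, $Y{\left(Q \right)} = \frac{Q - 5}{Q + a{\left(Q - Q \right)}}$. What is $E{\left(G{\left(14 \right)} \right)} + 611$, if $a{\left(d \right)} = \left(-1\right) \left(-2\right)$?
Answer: $740$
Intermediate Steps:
$a{\left(d \right)} = 2$
$Y{\left(Q \right)} = \frac{-5 + Q}{2 + Q}$ ($Y{\left(Q \right)} = \frac{Q - 5}{Q + 2} = \frac{-5 + Q}{2 + Q}$)
$G{\left(m \right)} = \left(10 + m\right) \left(- \frac{5}{2} + m\right)$ ($G{\left(m \right)} = \left(m + \frac{-5 + 0}{2 + 0}\right) \left(m + 10\right) = \left(m + \frac{1}{2} \left(-5\right)\right) \left(10 + m\right) = \left(m - \frac{5}{2}\right) \left(10 + m\right) = \left(- \frac{5}{2} + m\right) \left(10 + m\right) = \left(10 + m\right) \left(- \frac{5}{2} + m\right)$)
$E{\left(y \right)} = 129$
$E{\left(G{\left(14 \right)} \right)} + 611 = 129 + 611 = 740$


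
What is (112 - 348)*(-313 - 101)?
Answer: 97704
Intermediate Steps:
(112 - 348)*(-313 - 101) = -236*(-414) = 97704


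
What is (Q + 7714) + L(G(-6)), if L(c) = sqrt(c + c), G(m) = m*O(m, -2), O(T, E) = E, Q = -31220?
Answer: -23506 + 2*sqrt(6) ≈ -23501.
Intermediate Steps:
G(m) = -2*m (G(m) = m*(-2) = -2*m)
L(c) = sqrt(2)*sqrt(c) (L(c) = sqrt(2*c) = sqrt(2)*sqrt(c))
(Q + 7714) + L(G(-6)) = (-31220 + 7714) + sqrt(2)*sqrt(-2*(-6)) = -23506 + sqrt(2)*sqrt(12) = -23506 + sqrt(2)*(2*sqrt(3)) = -23506 + 2*sqrt(6)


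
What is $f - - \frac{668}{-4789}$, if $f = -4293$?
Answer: $- \frac{20559845}{4789} \approx -4293.1$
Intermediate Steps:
$f - - \frac{668}{-4789} = -4293 - - \frac{668}{-4789} = -4293 - \left(-668\right) \left(- \frac{1}{4789}\right) = -4293 - \frac{668}{4789} = - \frac{20559845}{4789}$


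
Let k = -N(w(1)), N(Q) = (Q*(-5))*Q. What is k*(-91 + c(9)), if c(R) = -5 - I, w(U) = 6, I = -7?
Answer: -16020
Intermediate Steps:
N(Q) = -5*Q**2 (N(Q) = (-5*Q)*Q = -5*Q**2)
c(R) = 2 (c(R) = -5 - 1*(-7) = -5 + 7 = 2)
k = 180 (k = -(-5)*6**2 = -(-5)*36 = -1*(-180) = 180)
k*(-91 + c(9)) = 180*(-91 + 2) = 180*(-89) = -16020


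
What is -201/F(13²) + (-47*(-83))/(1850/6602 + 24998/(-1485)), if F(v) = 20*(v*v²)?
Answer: -1846026969853886673/7833406412387140 ≈ -235.66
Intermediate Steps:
F(v) = 20*v³
-201/F(13²) + (-47*(-83))/(1850/6602 + 24998/(-1485)) = -201/(20*(13²)³) + (-47*(-83))/(1850/6602 + 24998/(-1485)) = -201/(20*169³) + 3901/(1850*(1/6602) + 24998*(-1/1485)) = -201/(20*4826809) + 3901/(925/3301 - 24998/1485) = -201/96536180 + 3901/(-81144773/4901985) = -201*1/96536180 + 3901*(-4901985/81144773) = -201/96536180 - 19122643485/81144773 = -1846026969853886673/7833406412387140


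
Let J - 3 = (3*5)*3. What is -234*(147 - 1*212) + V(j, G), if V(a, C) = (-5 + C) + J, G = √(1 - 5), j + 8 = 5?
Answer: 15253 + 2*I ≈ 15253.0 + 2.0*I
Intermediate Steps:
J = 48 (J = 3 + (3*5)*3 = 3 + 15*3 = 3 + 45 = 48)
j = -3 (j = -8 + 5 = -3)
G = 2*I (G = √(-4) = 2*I ≈ 2.0*I)
V(a, C) = 43 + C (V(a, C) = (-5 + C) + 48 = 43 + C)
-234*(147 - 1*212) + V(j, G) = -234*(147 - 1*212) + (43 + 2*I) = -234*(147 - 212) + (43 + 2*I) = -234*(-65) + (43 + 2*I) = 15210 + (43 + 2*I) = 15253 + 2*I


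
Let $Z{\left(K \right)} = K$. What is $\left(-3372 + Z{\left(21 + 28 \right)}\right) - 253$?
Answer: $-3576$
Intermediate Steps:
$\left(-3372 + Z{\left(21 + 28 \right)}\right) - 253 = \left(-3372 + \left(21 + 28\right)\right) - 253 = \left(-3372 + 49\right) - 253 = -3323 - 253 = -3576$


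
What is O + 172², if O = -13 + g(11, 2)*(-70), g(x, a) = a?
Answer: 29431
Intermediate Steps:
O = -153 (O = -13 + 2*(-70) = -13 - 140 = -153)
O + 172² = -153 + 172² = -153 + 29584 = 29431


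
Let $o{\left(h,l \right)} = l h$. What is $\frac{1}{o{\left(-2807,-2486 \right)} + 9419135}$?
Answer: $\frac{1}{16397337} \approx 6.0985 \cdot 10^{-8}$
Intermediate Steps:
$o{\left(h,l \right)} = h l$
$\frac{1}{o{\left(-2807,-2486 \right)} + 9419135} = \frac{1}{\left(-2807\right) \left(-2486\right) + 9419135} = \frac{1}{6978202 + 9419135} = \frac{1}{16397337}$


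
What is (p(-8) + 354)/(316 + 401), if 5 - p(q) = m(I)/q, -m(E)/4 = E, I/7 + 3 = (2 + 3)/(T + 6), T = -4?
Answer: 481/956 ≈ 0.50314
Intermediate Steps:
I = -7/2 (I = -21 + 7*((2 + 3)/(-4 + 6)) = -21 + 7*(5/2) = -21 + 35/2 = -7/2 ≈ -3.5000)
m(E) = -4*E
p(q) = 5 - 14/q (p(q) = 5 - (-4*(-7/2))/q = 5 - 14/q)
(p(-8) + 354)/(316 + 401) = ((5 - 14/(-8)) + 354)/(316 + 401) = ((5 - 14*(-1/8)) + 354)/717 = ((5 + 7/4) + 354)*(1/717) = (27/4 + 354)*(1/717) = (1443/4)*(1/717) = 481/956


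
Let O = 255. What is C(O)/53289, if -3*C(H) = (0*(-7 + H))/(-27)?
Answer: 0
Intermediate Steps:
C(H) = 0 (C(H) = -0*(-7 + H)/(3*(-27)) = -0*(-1)/27 = -1/3*0 = 0)
C(O)/53289 = 0/53289 = 0*(1/53289) = 0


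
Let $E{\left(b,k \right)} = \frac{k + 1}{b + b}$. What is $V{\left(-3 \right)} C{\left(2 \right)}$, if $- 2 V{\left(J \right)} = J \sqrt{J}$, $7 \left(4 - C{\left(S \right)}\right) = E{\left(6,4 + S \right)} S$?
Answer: $\frac{23 i \sqrt{3}}{4} \approx 9.9593 i$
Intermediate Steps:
$E{\left(b,k \right)} = \frac{1 + k}{2 b}$
$C{\left(S \right)} = 4 - \frac{S \left(\frac{5}{12} + \frac{S}{12}\right)}{7}$ ($C{\left(S \right)} = 4 - \frac{\frac{1 + \left(4 + S\right)}{2 \cdot 6} S}{7} = 4 - \frac{\frac{1}{2} \cdot \frac{1}{6} \left(5 + S\right) S}{7} = 4 - \frac{\left(\frac{5}{12} + \frac{S}{12}\right) S}{7} = 4 - \frac{S \left(\frac{5}{12} + \frac{S}{12}\right)}{7}$)
$V{\left(J \right)} = - \frac{J^{\frac{3}{2}}}{2}$ ($V{\left(J \right)} = - \frac{J \sqrt{J}}{2} = - \frac{J^{\frac{3}{2}}}{2}$)
$V{\left(-3 \right)} C{\left(2 \right)} = - \frac{\left(-3\right)^{\frac{3}{2}}}{2} \left(4 - \frac{5 + 2}{42}\right) = - \frac{\left(-3\right) i \sqrt{3}}{2} \left(4 - \frac{1}{42} \cdot 7\right) = \frac{3 i \sqrt{3}}{2} \left(4 - \frac{1}{6}\right) = \frac{3 i \sqrt{3}}{2} \cdot \frac{23}{6} = \frac{23 i \sqrt{3}}{4}$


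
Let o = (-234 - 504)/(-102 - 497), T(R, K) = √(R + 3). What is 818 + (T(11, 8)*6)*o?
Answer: 818 + 4428*√14/599 ≈ 845.66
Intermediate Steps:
T(R, K) = √(3 + R)
o = 738/599 (o = -738/(-599) = -738*(-1/599) = 738/599 ≈ 1.2321)
818 + (T(11, 8)*6)*o = 818 + (√(3 + 11)*6)*(738/599) = 818 + (√14*6)*(738/599) = 818 + (6*√14)*(738/599) = 818 + 4428*√14/599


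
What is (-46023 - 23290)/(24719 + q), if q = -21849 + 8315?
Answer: -69313/11185 ≈ -6.1970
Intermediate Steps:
q = -13534
(-46023 - 23290)/(24719 + q) = (-46023 - 23290)/(24719 - 13534) = -69313/11185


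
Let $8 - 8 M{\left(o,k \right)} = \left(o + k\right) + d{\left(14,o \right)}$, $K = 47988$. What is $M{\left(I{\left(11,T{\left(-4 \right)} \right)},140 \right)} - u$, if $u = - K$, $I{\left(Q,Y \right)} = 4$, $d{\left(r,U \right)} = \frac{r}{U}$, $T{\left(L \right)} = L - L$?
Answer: $\frac{767529}{16} \approx 47971.0$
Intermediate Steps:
$T{\left(L \right)} = 0$
$M{\left(o,k \right)} = 1 - \frac{7}{4 o} - \frac{k}{8} - \frac{o}{8}$ ($M{\left(o,k \right)} = 1 - \frac{\left(o + k\right) + \frac{14}{o}}{8} = 1 - \frac{\left(k + o\right) + \frac{14}{o}}{8} = 1 - \frac{k + o + \frac{14}{o}}{8} = 1 - \left(\frac{k}{8} + \frac{o}{8} + \frac{7}{4 o}\right) = 1 - \frac{7}{4 o} - \frac{k}{8} - \frac{o}{8}$)
$u = -47988$ ($u = \left(-1\right) 47988 = -47988$)
$M{\left(I{\left(11,T{\left(-4 \right)} \right)},140 \right)} - u = \frac{-14 + 4 \left(8 - 140 - 4\right)}{8 \cdot 4} - -47988 = \frac{1}{8} \cdot \frac{1}{4} \left(-14 + 4 \left(8 - 140 - 4\right)\right) + 47988 = \frac{1}{8} \cdot \frac{1}{4} \left(-14 + 4 \left(-136\right)\right) + 47988 = \frac{1}{8} \cdot \frac{1}{4} \left(-14 - 544\right) + 47988 = \frac{1}{8} \cdot \frac{1}{4} \left(-558\right) + 47988 = - \frac{279}{16} + 47988 = \frac{767529}{16}$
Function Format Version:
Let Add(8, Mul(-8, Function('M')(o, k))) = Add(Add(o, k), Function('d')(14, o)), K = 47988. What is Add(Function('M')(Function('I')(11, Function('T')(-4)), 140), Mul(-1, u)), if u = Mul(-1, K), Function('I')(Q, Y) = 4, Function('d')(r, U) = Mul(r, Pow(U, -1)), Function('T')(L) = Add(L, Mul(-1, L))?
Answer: Rational(767529, 16) ≈ 47971.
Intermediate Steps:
Function('T')(L) = 0
Function('M')(o, k) = Add(1, Mul(Rational(-7, 4), Pow(o, -1)), Mul(Rational(-1, 8), k), Mul(Rational(-1, 8), o)) (Function('M')(o, k) = Add(1, Mul(Rational(-1, 8), Add(Add(o, k), Mul(14, Pow(o, -1))))) = Add(1, Mul(Rational(-1, 8), Add(Add(k, o), Mul(14, Pow(o, -1))))) = Add(1, Mul(Rational(-1, 8), Add(k, o, Mul(14, Pow(o, -1))))) = Add(1, Add(Mul(Rational(-7, 4), Pow(o, -1)), Mul(Rational(-1, 8), k), Mul(Rational(-1, 8), o))) = Add(1, Mul(Rational(-7, 4), Pow(o, -1)), Mul(Rational(-1, 8), k), Mul(Rational(-1, 8), o)))
u = -47988 (u = Mul(-1, 47988) = -47988)
Add(Function('M')(Function('I')(11, Function('T')(-4)), 140), Mul(-1, u)) = Add(Mul(Rational(1, 8), Pow(4, -1), Add(-14, Mul(4, Add(8, Mul(-1, 140), Mul(-1, 4))))), Mul(-1, -47988)) = Add(Mul(Rational(1, 8), Rational(1, 4), Add(-14, Mul(4, Add(8, -140, -4)))), 47988) = Add(Mul(Rational(1, 8), Rational(1, 4), Add(-14, Mul(4, -136))), 47988) = Add(Mul(Rational(1, 8), Rational(1, 4), Add(-14, -544)), 47988) = Add(Mul(Rational(1, 8), Rational(1, 4), -558), 47988) = Add(Rational(-279, 16), 47988) = Rational(767529, 16)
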